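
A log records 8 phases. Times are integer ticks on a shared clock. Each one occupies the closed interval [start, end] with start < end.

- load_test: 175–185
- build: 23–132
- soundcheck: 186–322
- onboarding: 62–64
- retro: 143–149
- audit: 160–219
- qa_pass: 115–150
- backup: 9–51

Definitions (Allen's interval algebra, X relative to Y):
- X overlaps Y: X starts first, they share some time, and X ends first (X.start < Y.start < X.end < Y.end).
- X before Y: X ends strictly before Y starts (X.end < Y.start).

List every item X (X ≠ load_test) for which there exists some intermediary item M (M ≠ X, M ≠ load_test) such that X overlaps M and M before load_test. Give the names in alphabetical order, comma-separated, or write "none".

backup, build

Target load_test = [175, 185].
Intermediaries M with M before load_test: backup, build, onboarding, qa_pass, retro.
Via backup — items with X overlaps backup: none.
Via build — items with X overlaps build: backup.
Via onboarding — items with X overlaps onboarding: none.
Via qa_pass — items with X overlaps qa_pass: build.
Via retro — items with X overlaps retro: none.
Union: backup, build.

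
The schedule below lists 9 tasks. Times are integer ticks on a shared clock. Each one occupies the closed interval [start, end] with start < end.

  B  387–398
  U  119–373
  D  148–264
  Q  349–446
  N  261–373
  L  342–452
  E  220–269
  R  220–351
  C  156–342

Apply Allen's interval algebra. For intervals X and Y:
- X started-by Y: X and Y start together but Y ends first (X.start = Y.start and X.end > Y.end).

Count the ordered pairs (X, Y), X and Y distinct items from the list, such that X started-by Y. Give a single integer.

1

Checking all 72 ordered pairs for relation 'started-by'; matching pairs in alphabetical order:
(R, E): R started-by E ✓
Count: 1.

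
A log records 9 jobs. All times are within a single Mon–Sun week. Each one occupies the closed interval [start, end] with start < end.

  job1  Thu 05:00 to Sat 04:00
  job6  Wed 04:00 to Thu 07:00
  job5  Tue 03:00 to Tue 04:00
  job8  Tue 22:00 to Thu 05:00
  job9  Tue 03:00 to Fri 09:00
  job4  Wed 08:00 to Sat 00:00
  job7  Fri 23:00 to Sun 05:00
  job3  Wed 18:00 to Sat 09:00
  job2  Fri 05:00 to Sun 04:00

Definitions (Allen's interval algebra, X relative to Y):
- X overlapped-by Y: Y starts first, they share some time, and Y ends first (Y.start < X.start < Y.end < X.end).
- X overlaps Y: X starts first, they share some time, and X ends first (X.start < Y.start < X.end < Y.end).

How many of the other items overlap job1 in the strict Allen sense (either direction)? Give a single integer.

5

Target job1 = [Thu 05:00, Sat 04:00].
job2 [Fri 05:00, Sun 04:00] → overlapped-by → counts.
job3 [Wed 18:00, Sat 09:00] → contains → no.
job4 [Wed 08:00, Sat 00:00] → overlaps → counts.
job5 [Tue 03:00, Tue 04:00] → before → no.
job6 [Wed 04:00, Thu 07:00] → overlaps → counts.
job7 [Fri 23:00, Sun 05:00] → overlapped-by → counts.
job8 [Tue 22:00, Thu 05:00] → meets → no.
job9 [Tue 03:00, Fri 09:00] → overlaps → counts.
Total: 5.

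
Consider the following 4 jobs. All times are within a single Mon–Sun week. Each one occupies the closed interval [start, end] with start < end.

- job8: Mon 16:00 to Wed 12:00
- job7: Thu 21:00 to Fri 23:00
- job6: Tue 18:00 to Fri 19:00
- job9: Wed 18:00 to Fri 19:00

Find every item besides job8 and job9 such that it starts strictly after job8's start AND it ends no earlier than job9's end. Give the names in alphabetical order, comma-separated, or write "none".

Conditions: its start is strictly after job8's start (X.start > Mon 16:00) AND its end is no earlier than job9's end (X.end >= Fri 19:00).
job6: start Tue 18:00 > Mon 16:00? ✓; end Fri 19:00 >= Fri 19:00? ✓ → yes.
job7: start Thu 21:00 > Mon 16:00? ✓; end Fri 23:00 >= Fri 19:00? ✓ → yes.
Result: job6, job7.

job6, job7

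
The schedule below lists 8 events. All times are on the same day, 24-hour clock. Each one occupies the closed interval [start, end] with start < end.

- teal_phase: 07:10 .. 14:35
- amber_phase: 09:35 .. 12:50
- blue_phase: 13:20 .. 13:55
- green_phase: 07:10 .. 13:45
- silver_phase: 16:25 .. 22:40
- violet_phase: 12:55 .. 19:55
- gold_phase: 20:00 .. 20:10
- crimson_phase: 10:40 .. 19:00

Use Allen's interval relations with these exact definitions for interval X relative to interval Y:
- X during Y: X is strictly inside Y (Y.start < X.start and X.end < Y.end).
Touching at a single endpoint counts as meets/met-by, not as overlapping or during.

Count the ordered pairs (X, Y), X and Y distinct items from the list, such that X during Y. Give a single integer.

6

Checking all 56 ordered pairs for relation 'during'; matching pairs in alphabetical order:
(amber_phase, green_phase): amber_phase during green_phase ✓
(amber_phase, teal_phase): amber_phase during teal_phase ✓
(blue_phase, crimson_phase): blue_phase during crimson_phase ✓
(blue_phase, teal_phase): blue_phase during teal_phase ✓
(blue_phase, violet_phase): blue_phase during violet_phase ✓
(gold_phase, silver_phase): gold_phase during silver_phase ✓
Count: 6.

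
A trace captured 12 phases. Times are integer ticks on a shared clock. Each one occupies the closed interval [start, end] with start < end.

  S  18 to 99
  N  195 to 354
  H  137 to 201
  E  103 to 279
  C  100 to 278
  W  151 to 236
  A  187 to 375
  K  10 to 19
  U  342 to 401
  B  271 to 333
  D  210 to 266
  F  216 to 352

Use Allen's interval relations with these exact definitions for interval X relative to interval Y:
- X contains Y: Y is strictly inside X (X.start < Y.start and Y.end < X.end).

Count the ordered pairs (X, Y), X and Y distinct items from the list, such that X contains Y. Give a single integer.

Checking all 132 ordered pairs for relation 'contains'; matching pairs in alphabetical order:
(A, B): A contains B ✓
(A, D): A contains D ✓
(A, F): A contains F ✓
(A, N): A contains N ✓
(C, D): C contains D ✓
(C, H): C contains H ✓
(C, W): C contains W ✓
(E, D): E contains D ✓
(E, H): E contains H ✓
(E, W): E contains W ✓
(F, B): F contains B ✓
(N, B): N contains B ✓
(N, D): N contains D ✓
(N, F): N contains F ✓
Count: 14.

14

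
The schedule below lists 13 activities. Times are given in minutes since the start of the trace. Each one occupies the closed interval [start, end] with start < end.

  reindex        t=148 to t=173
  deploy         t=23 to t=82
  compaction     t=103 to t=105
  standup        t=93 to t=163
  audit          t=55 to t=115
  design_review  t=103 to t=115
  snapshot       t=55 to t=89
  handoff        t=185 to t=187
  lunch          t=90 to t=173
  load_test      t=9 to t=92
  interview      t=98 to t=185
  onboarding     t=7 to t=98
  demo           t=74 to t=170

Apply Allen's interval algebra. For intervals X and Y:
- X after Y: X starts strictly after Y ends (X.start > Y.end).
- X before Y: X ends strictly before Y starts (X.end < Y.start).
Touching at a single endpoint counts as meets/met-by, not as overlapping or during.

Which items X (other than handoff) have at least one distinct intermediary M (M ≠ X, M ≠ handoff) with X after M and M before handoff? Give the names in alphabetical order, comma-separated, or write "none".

Target handoff = [t=185, t=187].
Intermediaries M with M before handoff: audit, compaction, demo, deploy, design_review, load_test, lunch, onboarding, reindex, snapshot, standup.
Via audit — items with X after audit: reindex.
Via compaction — items with X after compaction: reindex.
Via demo — items with X after demo: none.
Via deploy — items with X after deploy: compaction, design_review, interview, lunch, reindex, standup.
Via design_review — items with X after design_review: reindex.
Via load_test — items with X after load_test: compaction, design_review, interview, reindex, standup.
Via lunch — items with X after lunch: none.
Via onboarding — items with X after onboarding: compaction, design_review, reindex.
Via reindex — items with X after reindex: none.
Via snapshot — items with X after snapshot: compaction, design_review, interview, lunch, reindex, standup.
Via standup — items with X after standup: none.
Union: compaction, design_review, interview, lunch, reindex, standup.

compaction, design_review, interview, lunch, reindex, standup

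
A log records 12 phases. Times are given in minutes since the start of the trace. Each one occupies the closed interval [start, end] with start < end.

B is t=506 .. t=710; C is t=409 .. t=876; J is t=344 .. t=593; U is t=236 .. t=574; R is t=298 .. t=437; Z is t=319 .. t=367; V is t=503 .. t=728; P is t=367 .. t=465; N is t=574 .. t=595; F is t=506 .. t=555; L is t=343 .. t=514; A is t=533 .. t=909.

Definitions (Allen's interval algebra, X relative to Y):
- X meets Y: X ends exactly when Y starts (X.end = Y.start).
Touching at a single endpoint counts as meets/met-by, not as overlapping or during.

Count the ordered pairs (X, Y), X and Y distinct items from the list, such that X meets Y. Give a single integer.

2

Checking all 132 ordered pairs for relation 'meets'; matching pairs in alphabetical order:
(U, N): U meets N ✓
(Z, P): Z meets P ✓
Count: 2.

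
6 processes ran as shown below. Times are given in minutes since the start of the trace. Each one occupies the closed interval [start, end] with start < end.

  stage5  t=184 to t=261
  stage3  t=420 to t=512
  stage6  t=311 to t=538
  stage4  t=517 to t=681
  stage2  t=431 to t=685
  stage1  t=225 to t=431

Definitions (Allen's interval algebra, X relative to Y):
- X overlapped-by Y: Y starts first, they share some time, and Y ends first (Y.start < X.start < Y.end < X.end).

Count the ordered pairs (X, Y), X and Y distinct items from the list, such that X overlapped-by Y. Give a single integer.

Checking all 30 ordered pairs for relation 'overlapped-by'; matching pairs in alphabetical order:
(stage1, stage5): stage1 overlapped-by stage5 ✓
(stage2, stage3): stage2 overlapped-by stage3 ✓
(stage2, stage6): stage2 overlapped-by stage6 ✓
(stage3, stage1): stage3 overlapped-by stage1 ✓
(stage4, stage6): stage4 overlapped-by stage6 ✓
(stage6, stage1): stage6 overlapped-by stage1 ✓
Count: 6.

6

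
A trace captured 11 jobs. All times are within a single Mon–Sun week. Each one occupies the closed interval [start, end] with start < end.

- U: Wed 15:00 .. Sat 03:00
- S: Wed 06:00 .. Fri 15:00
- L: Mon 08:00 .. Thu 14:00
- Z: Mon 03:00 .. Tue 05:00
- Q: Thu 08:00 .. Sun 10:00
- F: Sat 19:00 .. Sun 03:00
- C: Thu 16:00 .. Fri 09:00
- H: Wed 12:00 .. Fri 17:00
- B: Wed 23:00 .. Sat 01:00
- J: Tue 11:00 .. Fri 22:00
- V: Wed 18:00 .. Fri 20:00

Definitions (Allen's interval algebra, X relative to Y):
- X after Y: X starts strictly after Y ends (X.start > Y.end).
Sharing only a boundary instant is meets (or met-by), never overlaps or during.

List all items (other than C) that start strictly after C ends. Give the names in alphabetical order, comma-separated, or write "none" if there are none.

F

Target C = [Thu 16:00, Fri 09:00].
B [Wed 23:00, Sat 01:00] → contains → no.
F [Sat 19:00, Sun 03:00] → after → yes.
H [Wed 12:00, Fri 17:00] → contains → no.
J [Tue 11:00, Fri 22:00] → contains → no.
L [Mon 08:00, Thu 14:00] → before → no.
Q [Thu 08:00, Sun 10:00] → contains → no.
S [Wed 06:00, Fri 15:00] → contains → no.
U [Wed 15:00, Sat 03:00] → contains → no.
V [Wed 18:00, Fri 20:00] → contains → no.
Z [Mon 03:00, Tue 05:00] → before → no.
Result: F.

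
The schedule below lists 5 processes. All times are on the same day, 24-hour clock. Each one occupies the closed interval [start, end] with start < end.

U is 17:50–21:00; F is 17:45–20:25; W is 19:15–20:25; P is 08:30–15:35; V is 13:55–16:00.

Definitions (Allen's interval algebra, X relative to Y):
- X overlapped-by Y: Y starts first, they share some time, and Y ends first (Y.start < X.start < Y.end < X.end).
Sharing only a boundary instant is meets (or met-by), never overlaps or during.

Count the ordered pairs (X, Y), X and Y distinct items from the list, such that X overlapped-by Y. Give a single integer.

Checking all 20 ordered pairs for relation 'overlapped-by'; matching pairs in alphabetical order:
(U, F): U overlapped-by F ✓
(V, P): V overlapped-by P ✓
Count: 2.

2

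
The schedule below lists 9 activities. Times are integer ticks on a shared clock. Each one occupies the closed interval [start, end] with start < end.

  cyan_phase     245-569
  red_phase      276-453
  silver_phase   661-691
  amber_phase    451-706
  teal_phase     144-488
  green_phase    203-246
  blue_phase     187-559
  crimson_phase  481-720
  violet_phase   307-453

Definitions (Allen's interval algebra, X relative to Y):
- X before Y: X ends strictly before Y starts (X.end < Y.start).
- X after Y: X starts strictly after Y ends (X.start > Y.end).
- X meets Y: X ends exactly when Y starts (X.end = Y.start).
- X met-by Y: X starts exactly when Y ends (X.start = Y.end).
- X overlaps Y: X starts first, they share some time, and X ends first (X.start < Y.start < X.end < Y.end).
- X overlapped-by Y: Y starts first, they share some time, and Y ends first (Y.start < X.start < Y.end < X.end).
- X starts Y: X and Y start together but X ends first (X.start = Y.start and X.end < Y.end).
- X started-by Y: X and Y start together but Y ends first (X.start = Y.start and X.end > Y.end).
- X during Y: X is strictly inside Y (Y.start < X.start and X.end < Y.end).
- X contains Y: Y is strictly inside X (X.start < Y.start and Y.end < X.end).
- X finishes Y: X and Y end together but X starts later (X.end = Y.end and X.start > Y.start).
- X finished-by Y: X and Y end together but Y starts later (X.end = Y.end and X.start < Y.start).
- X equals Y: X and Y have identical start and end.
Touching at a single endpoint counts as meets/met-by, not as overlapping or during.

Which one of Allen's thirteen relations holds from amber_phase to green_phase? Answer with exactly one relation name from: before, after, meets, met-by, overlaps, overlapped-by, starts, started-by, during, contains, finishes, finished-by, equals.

amber_phase = [451, 706]; green_phase = [203, 246].
Compare endpoints: amber_phase.start > green_phase.start, amber_phase.start > green_phase.end, amber_phase.end > green_phase.start, amber_phase.end > green_phase.end.
That pattern is 'after'.

after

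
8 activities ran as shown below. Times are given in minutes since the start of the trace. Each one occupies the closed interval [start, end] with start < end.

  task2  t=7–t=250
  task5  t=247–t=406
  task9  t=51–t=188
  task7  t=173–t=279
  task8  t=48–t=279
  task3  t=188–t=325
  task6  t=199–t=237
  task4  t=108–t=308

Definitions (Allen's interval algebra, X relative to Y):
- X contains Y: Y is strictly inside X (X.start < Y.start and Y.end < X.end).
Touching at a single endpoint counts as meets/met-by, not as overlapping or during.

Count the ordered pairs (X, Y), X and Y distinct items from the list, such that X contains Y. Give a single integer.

Checking all 56 ordered pairs for relation 'contains'; matching pairs in alphabetical order:
(task2, task6): task2 contains task6 ✓
(task2, task9): task2 contains task9 ✓
(task3, task6): task3 contains task6 ✓
(task4, task6): task4 contains task6 ✓
(task4, task7): task4 contains task7 ✓
(task7, task6): task7 contains task6 ✓
(task8, task6): task8 contains task6 ✓
(task8, task9): task8 contains task9 ✓
Count: 8.

8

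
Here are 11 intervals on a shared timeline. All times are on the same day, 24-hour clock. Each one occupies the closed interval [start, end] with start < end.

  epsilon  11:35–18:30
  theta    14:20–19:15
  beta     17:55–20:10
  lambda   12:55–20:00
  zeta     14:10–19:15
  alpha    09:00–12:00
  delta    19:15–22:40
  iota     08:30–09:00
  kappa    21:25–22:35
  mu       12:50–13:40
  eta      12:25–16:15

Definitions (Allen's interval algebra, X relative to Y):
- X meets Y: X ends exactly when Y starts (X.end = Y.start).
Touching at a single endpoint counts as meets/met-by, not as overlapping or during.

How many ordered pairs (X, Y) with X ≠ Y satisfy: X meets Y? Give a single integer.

3

Checking all 110 ordered pairs for relation 'meets'; matching pairs in alphabetical order:
(iota, alpha): iota meets alpha ✓
(theta, delta): theta meets delta ✓
(zeta, delta): zeta meets delta ✓
Count: 3.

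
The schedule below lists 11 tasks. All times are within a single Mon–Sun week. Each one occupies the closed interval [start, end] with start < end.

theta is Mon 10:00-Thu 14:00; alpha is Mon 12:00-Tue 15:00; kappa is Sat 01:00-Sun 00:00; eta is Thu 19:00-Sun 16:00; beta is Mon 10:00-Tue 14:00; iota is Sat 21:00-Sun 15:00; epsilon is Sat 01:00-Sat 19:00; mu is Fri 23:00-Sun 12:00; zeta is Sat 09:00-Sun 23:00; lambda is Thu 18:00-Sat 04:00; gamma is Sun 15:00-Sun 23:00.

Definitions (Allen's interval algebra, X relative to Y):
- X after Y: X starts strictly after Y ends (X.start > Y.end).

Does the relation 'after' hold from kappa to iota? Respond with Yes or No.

kappa = [Sat 01:00, Sun 00:00], iota = [Sat 21:00, Sun 15:00].
Actual relation of kappa to iota: overlaps.
Asked whether 'after' holds → No.

No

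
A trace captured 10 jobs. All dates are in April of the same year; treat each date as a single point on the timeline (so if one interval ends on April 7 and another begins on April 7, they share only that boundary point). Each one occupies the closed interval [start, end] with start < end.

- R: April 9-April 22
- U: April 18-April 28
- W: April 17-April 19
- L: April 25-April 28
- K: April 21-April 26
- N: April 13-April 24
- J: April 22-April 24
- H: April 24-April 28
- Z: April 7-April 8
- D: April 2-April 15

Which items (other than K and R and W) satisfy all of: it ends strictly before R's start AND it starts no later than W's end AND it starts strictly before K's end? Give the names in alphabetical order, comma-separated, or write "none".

Conditions: its end is strictly before R's start (X.end < April 9) AND its start is no later than W's end (X.start <= April 19) AND its start is strictly before K's end (X.start < April 26).
D: end April 15 < April 9? ✗; start April 2 <= April 19? ✓; start April 2 < April 26? ✓ → no.
H: end April 28 < April 9? ✗; start April 24 <= April 19? ✗; start April 24 < April 26? ✓ → no.
J: end April 24 < April 9? ✗; start April 22 <= April 19? ✗; start April 22 < April 26? ✓ → no.
L: end April 28 < April 9? ✗; start April 25 <= April 19? ✗; start April 25 < April 26? ✓ → no.
N: end April 24 < April 9? ✗; start April 13 <= April 19? ✓; start April 13 < April 26? ✓ → no.
U: end April 28 < April 9? ✗; start April 18 <= April 19? ✓; start April 18 < April 26? ✓ → no.
Z: end April 8 < April 9? ✓; start April 7 <= April 19? ✓; start April 7 < April 26? ✓ → yes.
Result: Z.

Z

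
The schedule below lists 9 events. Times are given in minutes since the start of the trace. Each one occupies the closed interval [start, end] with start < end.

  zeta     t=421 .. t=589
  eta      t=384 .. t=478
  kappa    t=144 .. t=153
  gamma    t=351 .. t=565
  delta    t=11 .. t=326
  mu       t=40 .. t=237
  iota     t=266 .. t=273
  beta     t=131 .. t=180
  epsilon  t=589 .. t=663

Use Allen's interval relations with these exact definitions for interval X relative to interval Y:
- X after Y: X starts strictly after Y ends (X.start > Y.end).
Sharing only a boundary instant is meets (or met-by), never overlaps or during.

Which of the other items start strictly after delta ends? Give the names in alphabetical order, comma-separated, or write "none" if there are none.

epsilon, eta, gamma, zeta

Target delta = [t=11, t=326].
beta [t=131, t=180] → during → no.
epsilon [t=589, t=663] → after → yes.
eta [t=384, t=478] → after → yes.
gamma [t=351, t=565] → after → yes.
iota [t=266, t=273] → during → no.
kappa [t=144, t=153] → during → no.
mu [t=40, t=237] → during → no.
zeta [t=421, t=589] → after → yes.
Result: epsilon, eta, gamma, zeta.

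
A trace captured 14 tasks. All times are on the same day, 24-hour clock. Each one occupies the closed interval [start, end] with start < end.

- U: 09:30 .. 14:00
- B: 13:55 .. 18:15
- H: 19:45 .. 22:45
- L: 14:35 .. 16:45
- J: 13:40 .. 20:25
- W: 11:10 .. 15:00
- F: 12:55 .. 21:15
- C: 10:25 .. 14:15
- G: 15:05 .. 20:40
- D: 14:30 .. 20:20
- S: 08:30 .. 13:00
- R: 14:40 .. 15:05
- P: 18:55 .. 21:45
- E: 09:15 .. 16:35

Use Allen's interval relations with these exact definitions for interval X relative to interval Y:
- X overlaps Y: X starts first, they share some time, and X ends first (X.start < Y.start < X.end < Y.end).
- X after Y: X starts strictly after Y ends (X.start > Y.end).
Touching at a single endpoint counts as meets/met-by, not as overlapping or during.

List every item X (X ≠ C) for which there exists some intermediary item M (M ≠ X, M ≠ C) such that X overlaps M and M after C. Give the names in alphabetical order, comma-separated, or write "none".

Target C = [10:25, 14:15].
Intermediaries M with M after C: D, G, H, L, P, R.
Via D — items with X overlaps D: B, E, W.
Via G — items with X overlaps G: B, D, E, J, L.
Via H — items with X overlaps H: D, F, G, J, P.
Via L — items with X overlaps L: E, W.
Via P — items with X overlaps P: D, F, G, J.
Via R — items with X overlaps R: W.
Union: B, D, E, F, G, J, L, P, W.

B, D, E, F, G, J, L, P, W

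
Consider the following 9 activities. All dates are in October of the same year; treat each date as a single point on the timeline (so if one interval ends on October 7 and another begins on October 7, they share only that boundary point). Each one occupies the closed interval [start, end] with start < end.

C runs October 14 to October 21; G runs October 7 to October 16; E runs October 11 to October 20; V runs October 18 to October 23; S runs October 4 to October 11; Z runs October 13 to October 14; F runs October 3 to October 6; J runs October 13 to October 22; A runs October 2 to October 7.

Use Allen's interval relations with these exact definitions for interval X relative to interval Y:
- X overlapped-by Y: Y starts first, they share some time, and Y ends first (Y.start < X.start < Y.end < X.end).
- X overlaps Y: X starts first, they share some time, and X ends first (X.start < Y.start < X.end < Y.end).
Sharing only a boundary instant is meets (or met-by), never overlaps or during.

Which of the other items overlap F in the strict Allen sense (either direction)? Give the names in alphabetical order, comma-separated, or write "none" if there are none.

S

Target F = [October 3, October 6].
A [October 2, October 7] → contains → no.
C [October 14, October 21] → after → no.
E [October 11, October 20] → after → no.
G [October 7, October 16] → after → no.
J [October 13, October 22] → after → no.
S [October 4, October 11] → overlapped-by → yes.
V [October 18, October 23] → after → no.
Z [October 13, October 14] → after → no.
Result: S.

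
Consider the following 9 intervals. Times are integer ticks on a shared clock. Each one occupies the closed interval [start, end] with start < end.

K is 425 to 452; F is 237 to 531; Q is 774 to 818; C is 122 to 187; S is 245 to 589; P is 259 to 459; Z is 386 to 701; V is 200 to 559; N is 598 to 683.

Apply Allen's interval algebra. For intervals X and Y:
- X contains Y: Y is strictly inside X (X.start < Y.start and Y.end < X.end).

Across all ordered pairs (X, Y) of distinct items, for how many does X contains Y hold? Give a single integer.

Checking all 72 ordered pairs for relation 'contains'; matching pairs in alphabetical order:
(F, K): F contains K ✓
(F, P): F contains P ✓
(P, K): P contains K ✓
(S, K): S contains K ✓
(S, P): S contains P ✓
(V, F): V contains F ✓
(V, K): V contains K ✓
(V, P): V contains P ✓
(Z, K): Z contains K ✓
(Z, N): Z contains N ✓
Count: 10.

10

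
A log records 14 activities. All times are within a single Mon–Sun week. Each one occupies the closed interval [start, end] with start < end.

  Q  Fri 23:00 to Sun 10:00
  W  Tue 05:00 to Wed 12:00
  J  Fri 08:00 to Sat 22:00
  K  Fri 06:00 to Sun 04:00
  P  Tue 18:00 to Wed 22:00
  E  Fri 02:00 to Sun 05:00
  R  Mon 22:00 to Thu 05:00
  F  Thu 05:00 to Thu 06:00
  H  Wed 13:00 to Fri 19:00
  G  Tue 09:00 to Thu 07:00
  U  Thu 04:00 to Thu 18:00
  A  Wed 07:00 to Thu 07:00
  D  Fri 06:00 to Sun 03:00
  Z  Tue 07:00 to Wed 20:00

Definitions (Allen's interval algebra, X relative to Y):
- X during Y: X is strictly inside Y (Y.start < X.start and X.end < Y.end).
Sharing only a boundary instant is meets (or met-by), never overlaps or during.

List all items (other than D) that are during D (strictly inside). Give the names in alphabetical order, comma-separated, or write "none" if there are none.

Target D = [Fri 06:00, Sun 03:00].
A [Wed 07:00, Thu 07:00] → before → no.
E [Fri 02:00, Sun 05:00] → contains → no.
F [Thu 05:00, Thu 06:00] → before → no.
G [Tue 09:00, Thu 07:00] → before → no.
H [Wed 13:00, Fri 19:00] → overlaps → no.
J [Fri 08:00, Sat 22:00] → during → yes.
K [Fri 06:00, Sun 04:00] → started-by → no.
P [Tue 18:00, Wed 22:00] → before → no.
Q [Fri 23:00, Sun 10:00] → overlapped-by → no.
R [Mon 22:00, Thu 05:00] → before → no.
U [Thu 04:00, Thu 18:00] → before → no.
W [Tue 05:00, Wed 12:00] → before → no.
Z [Tue 07:00, Wed 20:00] → before → no.
Result: J.

J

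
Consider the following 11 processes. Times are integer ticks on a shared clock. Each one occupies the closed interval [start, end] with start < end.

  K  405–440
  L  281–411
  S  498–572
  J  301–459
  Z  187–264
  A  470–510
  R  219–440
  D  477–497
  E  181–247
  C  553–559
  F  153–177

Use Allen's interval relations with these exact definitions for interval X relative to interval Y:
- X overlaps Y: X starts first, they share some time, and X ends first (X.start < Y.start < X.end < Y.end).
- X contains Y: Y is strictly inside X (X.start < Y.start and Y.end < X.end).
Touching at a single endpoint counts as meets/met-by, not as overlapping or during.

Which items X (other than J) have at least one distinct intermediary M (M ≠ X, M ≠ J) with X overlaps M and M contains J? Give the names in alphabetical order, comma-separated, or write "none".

none

Target J = [301, 459].
Intermediaries M with M contains J: none.
Union: none.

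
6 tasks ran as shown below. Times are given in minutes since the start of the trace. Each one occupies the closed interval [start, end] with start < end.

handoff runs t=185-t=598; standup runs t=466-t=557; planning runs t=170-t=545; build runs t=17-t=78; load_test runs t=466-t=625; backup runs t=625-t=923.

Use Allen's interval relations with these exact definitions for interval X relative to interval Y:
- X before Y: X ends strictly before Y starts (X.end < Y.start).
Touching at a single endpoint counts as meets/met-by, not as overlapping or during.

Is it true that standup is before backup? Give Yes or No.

standup = [t=466, t=557], backup = [t=625, t=923].
Actual relation of standup to backup: before.
Asked whether 'before' holds → Yes.

Yes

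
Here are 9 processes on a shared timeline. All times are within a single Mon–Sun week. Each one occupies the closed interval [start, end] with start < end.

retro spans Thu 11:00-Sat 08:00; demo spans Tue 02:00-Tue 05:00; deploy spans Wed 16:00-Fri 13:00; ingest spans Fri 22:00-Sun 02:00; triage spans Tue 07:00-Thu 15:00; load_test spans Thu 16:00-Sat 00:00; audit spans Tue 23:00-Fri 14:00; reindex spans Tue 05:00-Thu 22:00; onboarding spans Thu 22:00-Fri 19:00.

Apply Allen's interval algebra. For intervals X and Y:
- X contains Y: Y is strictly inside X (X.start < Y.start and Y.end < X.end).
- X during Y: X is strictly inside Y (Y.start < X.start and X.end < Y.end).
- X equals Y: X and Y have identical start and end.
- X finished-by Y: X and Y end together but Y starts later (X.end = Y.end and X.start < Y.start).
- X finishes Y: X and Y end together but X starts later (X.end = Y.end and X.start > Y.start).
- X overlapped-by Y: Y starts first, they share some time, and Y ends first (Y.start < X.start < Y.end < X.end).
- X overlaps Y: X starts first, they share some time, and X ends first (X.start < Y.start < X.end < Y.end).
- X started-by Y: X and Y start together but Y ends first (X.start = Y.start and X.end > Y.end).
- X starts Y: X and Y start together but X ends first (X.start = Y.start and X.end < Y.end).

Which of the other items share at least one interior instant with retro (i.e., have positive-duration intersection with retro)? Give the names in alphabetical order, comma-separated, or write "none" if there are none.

audit, deploy, ingest, load_test, onboarding, reindex, triage

Target retro = [Thu 11:00, Sat 08:00].
audit [Tue 23:00, Fri 14:00] → overlaps → yes.
demo [Tue 02:00, Tue 05:00] → before → no.
deploy [Wed 16:00, Fri 13:00] → overlaps → yes.
ingest [Fri 22:00, Sun 02:00] → overlapped-by → yes.
load_test [Thu 16:00, Sat 00:00] → during → yes.
onboarding [Thu 22:00, Fri 19:00] → during → yes.
reindex [Tue 05:00, Thu 22:00] → overlaps → yes.
triage [Tue 07:00, Thu 15:00] → overlaps → yes.
Result: audit, deploy, ingest, load_test, onboarding, reindex, triage.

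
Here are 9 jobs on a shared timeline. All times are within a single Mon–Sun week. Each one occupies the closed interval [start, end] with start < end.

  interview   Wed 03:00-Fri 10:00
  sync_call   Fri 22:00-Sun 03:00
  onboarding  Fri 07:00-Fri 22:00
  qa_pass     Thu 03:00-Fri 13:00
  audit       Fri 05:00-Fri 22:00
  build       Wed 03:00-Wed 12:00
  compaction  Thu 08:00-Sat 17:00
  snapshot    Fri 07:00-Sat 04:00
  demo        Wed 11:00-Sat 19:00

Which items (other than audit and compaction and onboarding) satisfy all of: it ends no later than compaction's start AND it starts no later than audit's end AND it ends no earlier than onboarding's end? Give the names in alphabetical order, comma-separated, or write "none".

none

Conditions: its end is no later than compaction's start (X.end <= Thu 08:00) AND its start is no later than audit's end (X.start <= Fri 22:00) AND its end is no earlier than onboarding's end (X.end >= Fri 22:00).
build: end Wed 12:00 <= Thu 08:00? ✓; start Wed 03:00 <= Fri 22:00? ✓; end Wed 12:00 >= Fri 22:00? ✗ → no.
demo: end Sat 19:00 <= Thu 08:00? ✗; start Wed 11:00 <= Fri 22:00? ✓; end Sat 19:00 >= Fri 22:00? ✓ → no.
interview: end Fri 10:00 <= Thu 08:00? ✗; start Wed 03:00 <= Fri 22:00? ✓; end Fri 10:00 >= Fri 22:00? ✗ → no.
qa_pass: end Fri 13:00 <= Thu 08:00? ✗; start Thu 03:00 <= Fri 22:00? ✓; end Fri 13:00 >= Fri 22:00? ✗ → no.
snapshot: end Sat 04:00 <= Thu 08:00? ✗; start Fri 07:00 <= Fri 22:00? ✓; end Sat 04:00 >= Fri 22:00? ✓ → no.
sync_call: end Sun 03:00 <= Thu 08:00? ✗; start Fri 22:00 <= Fri 22:00? ✓; end Sun 03:00 >= Fri 22:00? ✓ → no.
Result: none.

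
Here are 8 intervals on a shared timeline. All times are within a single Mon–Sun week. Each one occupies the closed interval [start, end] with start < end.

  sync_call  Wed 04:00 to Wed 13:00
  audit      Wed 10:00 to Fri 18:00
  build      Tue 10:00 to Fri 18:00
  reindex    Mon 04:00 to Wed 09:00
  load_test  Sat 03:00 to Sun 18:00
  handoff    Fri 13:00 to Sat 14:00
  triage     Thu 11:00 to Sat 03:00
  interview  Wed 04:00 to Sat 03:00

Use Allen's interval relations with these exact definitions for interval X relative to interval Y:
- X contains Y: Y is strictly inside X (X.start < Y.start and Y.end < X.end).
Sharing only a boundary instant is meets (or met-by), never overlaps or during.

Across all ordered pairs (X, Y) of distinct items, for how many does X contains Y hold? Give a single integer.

2

Checking all 56 ordered pairs for relation 'contains'; matching pairs in alphabetical order:
(build, sync_call): build contains sync_call ✓
(interview, audit): interview contains audit ✓
Count: 2.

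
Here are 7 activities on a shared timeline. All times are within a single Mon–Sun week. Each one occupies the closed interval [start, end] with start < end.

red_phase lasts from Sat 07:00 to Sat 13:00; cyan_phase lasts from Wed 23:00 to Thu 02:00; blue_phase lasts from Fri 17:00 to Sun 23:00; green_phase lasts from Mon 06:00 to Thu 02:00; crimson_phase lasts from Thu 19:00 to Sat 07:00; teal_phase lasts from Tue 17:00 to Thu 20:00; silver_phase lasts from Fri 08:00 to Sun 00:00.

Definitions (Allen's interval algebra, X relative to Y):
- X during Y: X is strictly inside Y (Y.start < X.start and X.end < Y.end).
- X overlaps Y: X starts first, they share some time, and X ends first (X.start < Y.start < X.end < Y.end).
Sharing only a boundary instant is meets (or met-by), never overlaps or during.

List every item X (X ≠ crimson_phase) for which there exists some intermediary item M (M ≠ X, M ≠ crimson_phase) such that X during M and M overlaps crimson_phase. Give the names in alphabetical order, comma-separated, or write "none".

cyan_phase

Target crimson_phase = [Thu 19:00, Sat 07:00].
Intermediaries M with M overlaps crimson_phase: teal_phase.
Via teal_phase — items with X during teal_phase: cyan_phase.
Union: cyan_phase.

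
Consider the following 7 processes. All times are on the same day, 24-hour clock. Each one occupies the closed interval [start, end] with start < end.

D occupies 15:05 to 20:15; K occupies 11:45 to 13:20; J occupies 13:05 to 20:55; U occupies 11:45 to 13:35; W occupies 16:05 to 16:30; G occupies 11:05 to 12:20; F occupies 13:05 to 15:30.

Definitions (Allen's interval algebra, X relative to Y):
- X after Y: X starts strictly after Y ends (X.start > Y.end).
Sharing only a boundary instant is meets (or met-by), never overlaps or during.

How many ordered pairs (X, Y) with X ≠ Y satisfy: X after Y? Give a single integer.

9

Checking all 42 ordered pairs for relation 'after'; matching pairs in alphabetical order:
(D, G): D after G ✓
(D, K): D after K ✓
(D, U): D after U ✓
(F, G): F after G ✓
(J, G): J after G ✓
(W, F): W after F ✓
(W, G): W after G ✓
(W, K): W after K ✓
(W, U): W after U ✓
Count: 9.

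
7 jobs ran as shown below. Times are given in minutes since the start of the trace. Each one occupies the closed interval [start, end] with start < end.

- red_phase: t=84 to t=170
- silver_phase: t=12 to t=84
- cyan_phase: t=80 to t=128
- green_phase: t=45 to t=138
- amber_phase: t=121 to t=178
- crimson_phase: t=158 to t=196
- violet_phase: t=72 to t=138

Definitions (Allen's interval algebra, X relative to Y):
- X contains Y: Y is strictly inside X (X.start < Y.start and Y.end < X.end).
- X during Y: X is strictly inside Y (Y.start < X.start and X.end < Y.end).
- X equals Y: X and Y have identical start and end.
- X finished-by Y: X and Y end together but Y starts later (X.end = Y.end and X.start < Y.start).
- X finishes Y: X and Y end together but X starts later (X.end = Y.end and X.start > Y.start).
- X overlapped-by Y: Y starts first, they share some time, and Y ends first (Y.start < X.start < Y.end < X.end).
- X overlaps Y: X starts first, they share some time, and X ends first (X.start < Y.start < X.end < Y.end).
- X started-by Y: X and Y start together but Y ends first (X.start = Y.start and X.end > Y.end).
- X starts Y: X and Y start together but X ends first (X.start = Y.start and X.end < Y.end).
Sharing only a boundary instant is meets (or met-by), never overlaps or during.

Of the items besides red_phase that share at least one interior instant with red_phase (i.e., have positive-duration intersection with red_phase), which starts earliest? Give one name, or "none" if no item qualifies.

Target red_phase = [t=84, t=170].
amber_phase [t=121, t=178] → overlapped-by → candidate.
crimson_phase [t=158, t=196] → overlapped-by → candidate.
cyan_phase [t=80, t=128] → overlaps → candidate.
green_phase [t=45, t=138] → overlaps → candidate.
silver_phase [t=12, t=84] → meets → excluded.
violet_phase [t=72, t=138] → overlaps → candidate.
Among candidates, earliest start is t=45 → green_phase.

green_phase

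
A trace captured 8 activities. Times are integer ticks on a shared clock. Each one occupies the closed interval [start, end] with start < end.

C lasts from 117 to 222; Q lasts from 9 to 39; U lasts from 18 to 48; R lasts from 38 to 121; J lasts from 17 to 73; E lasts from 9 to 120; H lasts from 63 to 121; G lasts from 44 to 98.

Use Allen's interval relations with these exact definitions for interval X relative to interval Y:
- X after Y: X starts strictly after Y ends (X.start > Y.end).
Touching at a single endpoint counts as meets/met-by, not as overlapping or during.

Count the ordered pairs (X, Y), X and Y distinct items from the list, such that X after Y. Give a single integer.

Checking all 56 ordered pairs for relation 'after'; matching pairs in alphabetical order:
(C, G): C after G ✓
(C, J): C after J ✓
(C, Q): C after Q ✓
(C, U): C after U ✓
(G, Q): G after Q ✓
(H, Q): H after Q ✓
(H, U): H after U ✓
Count: 7.

7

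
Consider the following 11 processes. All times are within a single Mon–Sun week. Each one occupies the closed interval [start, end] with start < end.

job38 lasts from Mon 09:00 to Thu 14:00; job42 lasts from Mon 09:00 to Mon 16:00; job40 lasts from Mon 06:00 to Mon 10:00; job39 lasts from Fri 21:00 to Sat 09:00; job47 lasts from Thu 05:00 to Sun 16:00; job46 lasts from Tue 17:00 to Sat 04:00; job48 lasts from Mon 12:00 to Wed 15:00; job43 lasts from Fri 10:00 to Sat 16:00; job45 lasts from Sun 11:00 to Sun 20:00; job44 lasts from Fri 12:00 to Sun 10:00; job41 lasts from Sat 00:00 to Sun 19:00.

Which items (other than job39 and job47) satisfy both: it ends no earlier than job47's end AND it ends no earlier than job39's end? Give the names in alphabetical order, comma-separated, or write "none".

Conditions: its end is no earlier than job47's end (X.end >= Sun 16:00) AND its end is no earlier than job39's end (X.end >= Sat 09:00).
job38: end Thu 14:00 >= Sun 16:00? ✗; end Thu 14:00 >= Sat 09:00? ✗ → no.
job40: end Mon 10:00 >= Sun 16:00? ✗; end Mon 10:00 >= Sat 09:00? ✗ → no.
job41: end Sun 19:00 >= Sun 16:00? ✓; end Sun 19:00 >= Sat 09:00? ✓ → yes.
job42: end Mon 16:00 >= Sun 16:00? ✗; end Mon 16:00 >= Sat 09:00? ✗ → no.
job43: end Sat 16:00 >= Sun 16:00? ✗; end Sat 16:00 >= Sat 09:00? ✓ → no.
job44: end Sun 10:00 >= Sun 16:00? ✗; end Sun 10:00 >= Sat 09:00? ✓ → no.
job45: end Sun 20:00 >= Sun 16:00? ✓; end Sun 20:00 >= Sat 09:00? ✓ → yes.
job46: end Sat 04:00 >= Sun 16:00? ✗; end Sat 04:00 >= Sat 09:00? ✗ → no.
job48: end Wed 15:00 >= Sun 16:00? ✗; end Wed 15:00 >= Sat 09:00? ✗ → no.
Result: job41, job45.

job41, job45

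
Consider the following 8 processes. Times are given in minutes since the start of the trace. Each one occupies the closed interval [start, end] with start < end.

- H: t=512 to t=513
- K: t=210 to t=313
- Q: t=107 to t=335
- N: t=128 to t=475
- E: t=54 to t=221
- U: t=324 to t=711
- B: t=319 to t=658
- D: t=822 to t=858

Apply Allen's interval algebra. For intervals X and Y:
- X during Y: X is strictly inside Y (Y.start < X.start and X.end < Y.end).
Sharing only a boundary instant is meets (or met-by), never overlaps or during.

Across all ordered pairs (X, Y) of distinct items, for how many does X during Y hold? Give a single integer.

4

Checking all 56 ordered pairs for relation 'during'; matching pairs in alphabetical order:
(H, B): H during B ✓
(H, U): H during U ✓
(K, N): K during N ✓
(K, Q): K during Q ✓
Count: 4.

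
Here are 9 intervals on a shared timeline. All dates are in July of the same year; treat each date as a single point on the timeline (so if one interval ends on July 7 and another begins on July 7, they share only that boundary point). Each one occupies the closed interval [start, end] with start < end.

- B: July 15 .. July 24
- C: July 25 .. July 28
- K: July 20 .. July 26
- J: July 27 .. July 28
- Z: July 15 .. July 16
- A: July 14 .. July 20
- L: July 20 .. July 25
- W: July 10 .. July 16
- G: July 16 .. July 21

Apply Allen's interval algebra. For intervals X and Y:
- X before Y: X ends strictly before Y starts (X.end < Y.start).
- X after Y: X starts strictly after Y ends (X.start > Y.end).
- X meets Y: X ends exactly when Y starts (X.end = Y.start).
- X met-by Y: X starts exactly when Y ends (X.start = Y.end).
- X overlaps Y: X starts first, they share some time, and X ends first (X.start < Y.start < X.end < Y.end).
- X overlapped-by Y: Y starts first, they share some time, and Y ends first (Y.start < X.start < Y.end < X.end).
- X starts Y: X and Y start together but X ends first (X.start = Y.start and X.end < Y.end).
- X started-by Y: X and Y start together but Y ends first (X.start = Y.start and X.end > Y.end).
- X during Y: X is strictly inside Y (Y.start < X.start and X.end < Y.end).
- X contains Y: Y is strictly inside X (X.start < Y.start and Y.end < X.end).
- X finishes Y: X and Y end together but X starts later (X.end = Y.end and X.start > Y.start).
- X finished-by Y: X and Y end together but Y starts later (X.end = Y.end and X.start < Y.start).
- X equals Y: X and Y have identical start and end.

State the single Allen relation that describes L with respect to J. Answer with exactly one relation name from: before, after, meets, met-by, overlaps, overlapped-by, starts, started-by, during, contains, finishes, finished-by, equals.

L = [July 20, July 25]; J = [July 27, July 28].
Compare endpoints: L.start < J.start, L.start < J.end, L.end < J.start, L.end < J.end.
That pattern is 'before'.

before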